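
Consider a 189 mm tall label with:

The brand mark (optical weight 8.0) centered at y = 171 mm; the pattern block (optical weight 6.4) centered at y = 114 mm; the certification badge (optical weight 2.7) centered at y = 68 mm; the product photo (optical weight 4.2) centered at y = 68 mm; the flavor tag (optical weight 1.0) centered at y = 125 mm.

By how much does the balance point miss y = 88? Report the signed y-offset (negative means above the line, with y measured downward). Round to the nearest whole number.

Total weight = 8.0 + 6.4 + 2.7 + 4.2 + 1.0 = 22.3.
Σw·y = 8.0·171 + 6.4·114 + 2.7·68 + 4.2·68 + 1.0·125 = 2691.8, so ȳ = 2691.8/22.3 ≈ 120.71.
Against y = 88, that's 120.71 − 88 = 32.71.

≈ 33 mm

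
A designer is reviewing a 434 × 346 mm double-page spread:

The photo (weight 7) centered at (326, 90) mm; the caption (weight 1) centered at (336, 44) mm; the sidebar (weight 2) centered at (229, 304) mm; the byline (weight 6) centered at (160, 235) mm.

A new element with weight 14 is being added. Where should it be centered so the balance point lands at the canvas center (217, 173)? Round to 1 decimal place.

(176.7, 178.4)

After adding the new element, total weight = 7 + 1 + 2 + 6 + 14 = 30.
Along x: (4036 + 14·x) / 30 = 217 (existing moment 7·326 + 1·336 + 2·229 + 6·160 = 4036) ⇒ x = (6510 − 4036) / 14 ≈ 176.71.
Along y: (2692 + 14·y) / 30 = 173 (existing moment 7·90 + 1·44 + 2·304 + 6·235 = 2692) ⇒ y = (5190 − 2692) / 14 ≈ 178.43.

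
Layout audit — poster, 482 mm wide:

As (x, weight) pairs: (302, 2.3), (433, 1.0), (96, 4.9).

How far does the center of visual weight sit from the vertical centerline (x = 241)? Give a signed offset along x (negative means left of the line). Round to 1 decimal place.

Σw = 2.3 + 1.0 + 4.9 = 8.2.
Σw·x = 2.3·302 + 1.0·433 + 4.9·96 = 1598.0, so x̄ = 1598.0/8.2 ≈ 194.88.
Difference: 194.88 − 241 ≈ -46.12.

≈ -46.1 mm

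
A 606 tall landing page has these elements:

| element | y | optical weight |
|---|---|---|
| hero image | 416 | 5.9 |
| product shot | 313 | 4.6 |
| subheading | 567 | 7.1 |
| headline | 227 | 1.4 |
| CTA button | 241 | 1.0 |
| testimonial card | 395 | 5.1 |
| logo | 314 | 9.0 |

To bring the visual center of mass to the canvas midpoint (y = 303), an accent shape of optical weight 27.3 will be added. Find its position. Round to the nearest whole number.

y ≈ 194

After adding the accent shape, total weight = 5.9 + 4.6 + 7.1 + 1.4 + 1.0 + 5.1 + 9.0 + 27.3 = 61.4.
Along y: (13319.2 + 27.3·y) / 61.4 = 303 (existing moment 5.9·416 + 4.6·313 + 7.1·567 + 1.4·227 + 1.0·241 + 5.1·395 + 9.0·314 = 13319.2) ⇒ y = (18604.2 − 13319.2) / 27.3 ≈ 193.59.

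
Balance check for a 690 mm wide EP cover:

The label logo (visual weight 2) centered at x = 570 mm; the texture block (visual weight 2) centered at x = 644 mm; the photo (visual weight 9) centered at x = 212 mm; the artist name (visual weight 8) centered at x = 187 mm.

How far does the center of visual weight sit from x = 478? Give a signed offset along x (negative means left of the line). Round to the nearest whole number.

≈ -200 mm

Σw = 2 + 2 + 9 + 8 = 21.
x: (2·570 + 2·644 + 9·212 + 8·187) / 21 = 5832 / 21 ≈ 277.71
Against x = 478, that's 277.71 − 478 = -200.29.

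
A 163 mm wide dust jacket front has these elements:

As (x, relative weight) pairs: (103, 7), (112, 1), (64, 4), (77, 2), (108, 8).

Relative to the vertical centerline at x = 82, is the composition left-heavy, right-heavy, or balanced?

right-heavy

Σw = 7 + 1 + 4 + 2 + 8 = 22.
x: (7·103 + 1·112 + 4·64 + 2·77 + 8·108) / 22 = 2107 / 22 ≈ 95.77
95.8 vs midline 82 → right-heavy.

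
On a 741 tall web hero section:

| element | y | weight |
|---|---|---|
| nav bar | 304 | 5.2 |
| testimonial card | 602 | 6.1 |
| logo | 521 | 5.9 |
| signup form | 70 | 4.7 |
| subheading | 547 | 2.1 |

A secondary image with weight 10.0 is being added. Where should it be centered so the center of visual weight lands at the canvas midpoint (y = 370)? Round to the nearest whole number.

y ≈ 278

With the secondary image, Σw becomes 5.2 + 6.1 + 5.9 + 4.7 + 2.1 + 10.0 = 34.0.
y: target moment 34.0×370 = 12580.0; current 5.2·304 + 6.1·602 + 5.9·521 + 4.7·70 + 2.1·547 = 9804.6; the secondary image supplies 2775.4, so y = 2775.4/10.0 ≈ 277.54.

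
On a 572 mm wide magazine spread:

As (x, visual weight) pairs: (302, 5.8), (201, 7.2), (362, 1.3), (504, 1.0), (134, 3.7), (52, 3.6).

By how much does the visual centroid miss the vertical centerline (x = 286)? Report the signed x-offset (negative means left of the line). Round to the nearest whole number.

≈ -71 mm

Weights sum to 5.8 + 7.2 + 1.3 + 1.0 + 3.7 + 3.6 = 22.6.
Σw·x = 4856.4; x̄ = 4856.4/22.6 ≈ 214.88.
Offset from x = 286: 214.88 − 286 ≈ -71.12.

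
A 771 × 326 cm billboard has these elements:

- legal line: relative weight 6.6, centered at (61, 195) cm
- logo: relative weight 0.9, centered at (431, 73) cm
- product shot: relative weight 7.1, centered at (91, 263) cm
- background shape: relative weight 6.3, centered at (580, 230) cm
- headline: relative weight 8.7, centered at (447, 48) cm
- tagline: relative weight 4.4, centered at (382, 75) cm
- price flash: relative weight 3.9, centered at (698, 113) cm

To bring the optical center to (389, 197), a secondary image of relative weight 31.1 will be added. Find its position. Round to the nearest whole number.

After adding the secondary image, total weight = 6.6 + 0.9 + 7.1 + 6.3 + 8.7 + 4.4 + 3.9 + 31.1 = 69.0.
Along x: (13382.5 + 31.1·x) / 69.0 = 389 (existing moment 6.6·61 + 0.9·431 + 7.1·91 + 6.3·580 + 8.7·447 + 4.4·382 + 3.9·698 = 13382.5) ⇒ x = (26841.0 − 13382.5) / 31.1 ≈ 432.75.
Along y: (5857.3 + 31.1·y) / 69.0 = 197 (existing moment 6.6·195 + 0.9·73 + 7.1·263 + 6.3·230 + 8.7·48 + 4.4·75 + 3.9·113 = 5857.3) ⇒ y = (13593.0 − 5857.3) / 31.1 ≈ 248.74.

(433, 249)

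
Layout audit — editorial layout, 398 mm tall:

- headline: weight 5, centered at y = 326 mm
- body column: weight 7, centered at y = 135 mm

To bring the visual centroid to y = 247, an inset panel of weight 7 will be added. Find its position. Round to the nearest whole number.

New total weight: (5 + 7) + 7 = 19.
y: need Σw·y = 19·247 = 4693. Existing = 5·326 + 7·135 = 2575. Remainder 2118 / 7 ≈ 302.57.

y ≈ 303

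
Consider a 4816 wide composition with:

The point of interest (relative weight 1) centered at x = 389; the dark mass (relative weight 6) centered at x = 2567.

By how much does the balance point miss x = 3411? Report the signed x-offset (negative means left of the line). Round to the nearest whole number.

≈ -1155

Σw = 1 + 6 = 7.
x-moment: 1·389 + 6·2567 = 15791; centroid 15791/7 ≈ 2255.86.
Against x = 3411, that's 2255.86 − 3411 = -1155.14.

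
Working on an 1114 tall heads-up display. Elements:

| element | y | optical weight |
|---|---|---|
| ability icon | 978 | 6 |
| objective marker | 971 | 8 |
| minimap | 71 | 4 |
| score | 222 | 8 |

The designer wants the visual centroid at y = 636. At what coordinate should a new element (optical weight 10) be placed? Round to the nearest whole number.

y ≈ 720

New total weight: (6 + 8 + 4 + 8) + 10 = 36.
y: need Σw·y = 36·636 = 22896. Existing = 6·978 + 8·971 + 4·71 + 8·222 = 15696. Remainder 7200 / 10 ≈ 720.00.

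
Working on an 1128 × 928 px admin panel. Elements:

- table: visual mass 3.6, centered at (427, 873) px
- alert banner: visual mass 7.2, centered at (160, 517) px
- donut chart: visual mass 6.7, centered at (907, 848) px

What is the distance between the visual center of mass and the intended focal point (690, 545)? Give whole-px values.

≈ 256 px

Σw = 3.6 + 7.2 + 6.7 = 17.5.
Σw·x = 3.6·427 + 7.2·160 + 6.7·907 = 8766.1, so x̄ = 8766.1/17.5 ≈ 500.92.
Σw·y = 3.6·873 + 7.2·517 + 6.7·848 = 12546.8, so ȳ = 12546.8/17.5 ≈ 716.96.
Offset from (690, 545): Δx ≈ -189.08, Δy ≈ 171.96; distance = √(Δx² + Δy²) ≈ 255.58.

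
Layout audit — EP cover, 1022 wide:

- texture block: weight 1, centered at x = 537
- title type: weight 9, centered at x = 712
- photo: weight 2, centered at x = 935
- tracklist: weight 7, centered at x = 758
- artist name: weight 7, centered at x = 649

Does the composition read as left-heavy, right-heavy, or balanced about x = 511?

Σw = 1 + 9 + 2 + 7 + 7 = 26.
x: (1·537 + 9·712 + 2·935 + 7·758 + 7·649) / 26 = 18664 / 26 ≈ 717.85
717.8 vs midline 511 → right-heavy.

right-heavy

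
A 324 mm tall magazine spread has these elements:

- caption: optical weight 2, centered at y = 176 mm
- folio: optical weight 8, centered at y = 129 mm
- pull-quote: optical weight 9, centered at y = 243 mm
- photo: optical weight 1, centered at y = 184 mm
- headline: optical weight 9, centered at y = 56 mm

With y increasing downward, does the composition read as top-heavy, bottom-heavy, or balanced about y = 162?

Weights sum to 2 + 8 + 9 + 1 + 9 = 29.
Σw·y = 2·176 + 8·129 + 9·243 + 1·184 + 9·56 = 4259, so ȳ = 4259/29 ≈ 146.86.
146.9 vs midline 162 → top-heavy.

top-heavy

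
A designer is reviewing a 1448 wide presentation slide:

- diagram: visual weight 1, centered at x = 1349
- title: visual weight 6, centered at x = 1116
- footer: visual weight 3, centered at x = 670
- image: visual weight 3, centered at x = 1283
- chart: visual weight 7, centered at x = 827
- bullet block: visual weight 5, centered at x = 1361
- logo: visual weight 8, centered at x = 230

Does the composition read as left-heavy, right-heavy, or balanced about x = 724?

Σw = 1 + 6 + 3 + 3 + 7 + 5 + 8 = 33.
Σw·x = 28338; x̄ = 28338/33 ≈ 858.73.
858.7 lies right of the midline 724, so the layout is right-heavy.

right-heavy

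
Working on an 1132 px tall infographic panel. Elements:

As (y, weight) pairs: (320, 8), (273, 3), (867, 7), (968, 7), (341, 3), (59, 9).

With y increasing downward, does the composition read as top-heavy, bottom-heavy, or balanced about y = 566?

Σw = 8 + 3 + 7 + 7 + 3 + 9 = 37.
y: moment 17778 / weight 37 ≈ 480.49
480.5 lies above (smaller y than) the midline 566, so the layout is top-heavy.

top-heavy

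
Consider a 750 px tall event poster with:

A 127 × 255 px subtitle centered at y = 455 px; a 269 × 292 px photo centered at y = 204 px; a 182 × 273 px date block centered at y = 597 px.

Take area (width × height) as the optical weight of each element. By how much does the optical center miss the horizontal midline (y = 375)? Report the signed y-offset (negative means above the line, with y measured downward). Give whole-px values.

Areas → weights: subtitle 127·255 = 32385, photo 269·292 = 78548, date block 182·273 = 49686; Σw = 160619.
y: (32385·455 + 78548·204 + 49686·597) / 160619 = 60421509 / 160619 ≈ 376.18
Difference: 376.18 − 375 ≈ 1.18.

≈ 1 px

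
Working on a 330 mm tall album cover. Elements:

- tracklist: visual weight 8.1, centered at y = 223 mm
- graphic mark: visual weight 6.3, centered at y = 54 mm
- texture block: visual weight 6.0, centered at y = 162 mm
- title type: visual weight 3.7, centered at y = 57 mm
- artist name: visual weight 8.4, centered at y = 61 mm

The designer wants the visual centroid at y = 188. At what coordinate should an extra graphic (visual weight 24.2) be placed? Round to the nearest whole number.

With the extra graphic, Σw becomes 8.1 + 6.3 + 6.0 + 3.7 + 8.4 + 24.2 = 56.7.
y: need Σw·y = 56.7·188 = 10659.6. Existing = 8.1·223 + 6.3·54 + 6.0·162 + 3.7·57 + 8.4·61 = 3841.8. Remainder 6817.8 / 24.2 ≈ 281.73.

y ≈ 282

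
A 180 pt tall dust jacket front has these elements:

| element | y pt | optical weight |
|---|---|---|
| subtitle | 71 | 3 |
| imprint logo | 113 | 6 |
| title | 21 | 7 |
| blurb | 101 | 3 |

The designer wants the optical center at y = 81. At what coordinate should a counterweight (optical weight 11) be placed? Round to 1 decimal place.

After adding the counterweight, total weight = 3 + 6 + 7 + 3 + 11 = 30.
y: need Σw·y = 30·81 = 2430. Existing = 3·71 + 6·113 + 7·21 + 3·101 = 1341. Remainder 1089 / 11 ≈ 99.00.

y ≈ 99.0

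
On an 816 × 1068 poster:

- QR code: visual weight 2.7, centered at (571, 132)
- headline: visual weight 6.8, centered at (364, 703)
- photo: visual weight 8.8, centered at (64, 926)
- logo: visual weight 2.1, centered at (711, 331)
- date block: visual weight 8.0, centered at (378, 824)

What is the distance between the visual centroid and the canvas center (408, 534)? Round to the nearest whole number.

≈ 210

Weights sum to 2.7 + 6.8 + 8.8 + 2.1 + 8.0 = 28.4.
Σw·x = 2.7·571 + 6.8·364 + 8.8·64 + 2.1·711 + 8.0·378 = 9097.2, so x̄ = 9097.2/28.4 ≈ 320.32.
Σw·y = 2.7·132 + 6.8·703 + 8.8·926 + 2.1·331 + 8.0·824 = 20572.7, so ȳ = 20572.7/28.4 ≈ 724.39.
Relative to (408, 534): Δ = (-87.68, 190.39); |Δ| = √(-87.68² + 190.39²) ≈ 209.61.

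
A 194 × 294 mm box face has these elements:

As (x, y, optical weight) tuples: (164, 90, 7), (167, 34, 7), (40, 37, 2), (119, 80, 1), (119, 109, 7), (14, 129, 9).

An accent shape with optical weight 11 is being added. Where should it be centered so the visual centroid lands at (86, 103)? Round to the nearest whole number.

(28, 144)

With the accent shape, Σw becomes 7 + 7 + 2 + 1 + 7 + 9 + 11 = 44.
x: target moment 44×86 = 3784; current 7·164 + 7·167 + 2·40 + 1·119 + 7·119 + 9·14 = 3475; the accent shape supplies 309, so x = 309/11 ≈ 28.09.
y: target moment 44×103 = 4532; current 7·90 + 7·34 + 2·37 + 1·80 + 7·109 + 9·129 = 2946; the accent shape supplies 1586, so y = 1586/11 ≈ 144.18.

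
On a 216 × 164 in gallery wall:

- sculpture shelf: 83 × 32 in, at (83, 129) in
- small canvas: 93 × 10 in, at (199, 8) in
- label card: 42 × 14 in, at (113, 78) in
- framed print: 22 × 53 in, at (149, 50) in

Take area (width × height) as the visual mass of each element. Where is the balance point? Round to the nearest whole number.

(121, 85)

Taking area as weight: sculpture shelf 83·32 = 2656, small canvas 93·10 = 930, label card 42·14 = 588, framed print 22·53 = 1166. Sum 5340.
x-moment: 2656·83 + 930·199 + 588·113 + 1166·149 = 645696; centroid 645696/5340 ≈ 120.92.
y-moment: 2656·129 + 930·8 + 588·78 + 1166·50 = 454228; centroid 454228/5340 ≈ 85.06.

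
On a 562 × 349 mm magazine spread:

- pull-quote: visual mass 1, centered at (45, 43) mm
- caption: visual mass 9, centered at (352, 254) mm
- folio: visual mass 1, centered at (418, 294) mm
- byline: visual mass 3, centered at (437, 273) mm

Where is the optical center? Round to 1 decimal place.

Weights sum to 1 + 9 + 1 + 3 = 14.
Σw·x = 1·45 + 9·352 + 1·418 + 3·437 = 4942, so x̄ = 4942/14 ≈ 353.00.
Σw·y = 1·43 + 9·254 + 1·294 + 3·273 = 3442, so ȳ = 3442/14 ≈ 245.86.

(353.0, 245.9)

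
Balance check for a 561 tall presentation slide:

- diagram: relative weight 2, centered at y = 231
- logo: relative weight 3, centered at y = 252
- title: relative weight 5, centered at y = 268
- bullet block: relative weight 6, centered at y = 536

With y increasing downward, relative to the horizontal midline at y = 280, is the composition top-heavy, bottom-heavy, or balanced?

Total weight = 2 + 3 + 5 + 6 = 16.
y-moment: 2·231 + 3·252 + 5·268 + 6·536 = 5774; centroid 5774/16 ≈ 360.88.
360.9 vs midline 280 → bottom-heavy.

bottom-heavy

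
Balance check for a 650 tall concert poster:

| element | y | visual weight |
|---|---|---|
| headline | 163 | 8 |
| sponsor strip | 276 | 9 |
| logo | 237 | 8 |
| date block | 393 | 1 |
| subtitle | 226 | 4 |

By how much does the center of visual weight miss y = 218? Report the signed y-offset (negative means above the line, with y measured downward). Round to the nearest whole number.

≈ 15

Weights sum to 8 + 9 + 8 + 1 + 4 = 30.
Σw·y = 8·163 + 9·276 + 8·237 + 1·393 + 4·226 = 6981, so ȳ = 6981/30 ≈ 232.70.
Offset from y = 218: 232.70 − 218 ≈ 14.70.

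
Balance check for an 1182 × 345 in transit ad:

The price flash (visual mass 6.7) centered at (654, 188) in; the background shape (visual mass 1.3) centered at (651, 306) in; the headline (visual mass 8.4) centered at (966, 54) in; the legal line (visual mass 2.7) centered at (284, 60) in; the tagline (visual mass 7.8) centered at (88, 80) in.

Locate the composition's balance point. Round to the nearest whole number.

Total weight = 6.7 + 1.3 + 8.4 + 2.7 + 7.8 = 26.9.
Σw·x = 6.7·654 + 1.3·651 + 8.4·966 + 2.7·284 + 7.8·88 = 14795.7, so x̄ = 14795.7/26.9 ≈ 550.03.
Σw·y = 6.7·188 + 1.3·306 + 8.4·54 + 2.7·60 + 7.8·80 = 2897.0, so ȳ = 2897.0/26.9 ≈ 107.70.

(550, 108)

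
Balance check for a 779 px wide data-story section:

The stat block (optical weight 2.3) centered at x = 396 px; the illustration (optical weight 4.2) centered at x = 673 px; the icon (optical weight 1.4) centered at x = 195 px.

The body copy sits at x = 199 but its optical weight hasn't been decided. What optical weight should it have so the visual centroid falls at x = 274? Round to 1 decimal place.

Fixed elements: Σw = 2.3 + 4.2 + 1.4 = 7.9, Σw·x = 2.3·396 + 4.2·673 + 1.4·195 = 4010.4.
For the centroid to hit 274: (4010.4 + w·199) / (7.9 + w) = 274.
Solving: w = (274·7.9 − 4010.4) / (199 − 274) = -1845.8 / -75 ≈ 24.61.

w ≈ 24.6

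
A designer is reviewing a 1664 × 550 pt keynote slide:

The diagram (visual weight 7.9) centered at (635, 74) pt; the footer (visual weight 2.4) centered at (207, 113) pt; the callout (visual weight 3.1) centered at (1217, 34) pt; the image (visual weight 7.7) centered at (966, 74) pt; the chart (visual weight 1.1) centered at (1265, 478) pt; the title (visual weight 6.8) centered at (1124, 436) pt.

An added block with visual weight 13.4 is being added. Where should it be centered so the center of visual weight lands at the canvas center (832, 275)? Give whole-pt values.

(710, 495)

With the added block, Σw becomes 7.9 + 2.4 + 3.1 + 7.7 + 1.1 + 6.8 + 13.4 = 42.4.
x: target moment 42.4×832 = 35276.8; current 7.9·635 + 2.4·207 + 3.1·1217 + 7.7·966 + 1.1·1265 + 6.8·1124 = 25758.9; the added block supplies 9517.9, so x = 9517.9/13.4 ≈ 710.29.
y: target moment 42.4×275 = 11660.0; current 7.9·74 + 2.4·113 + 3.1·34 + 7.7·74 + 1.1·478 + 6.8·436 = 5021.6; the added block supplies 6638.4, so y = 6638.4/13.4 ≈ 495.40.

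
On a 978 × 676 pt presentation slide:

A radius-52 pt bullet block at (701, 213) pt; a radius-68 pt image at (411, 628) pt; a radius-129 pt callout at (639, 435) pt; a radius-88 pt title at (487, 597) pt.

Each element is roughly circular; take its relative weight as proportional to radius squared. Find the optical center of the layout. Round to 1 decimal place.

(573.9, 483.8)

r² weights: bullet block 52² = 2704, image 68² = 4624, callout 129² = 16641, title 88² = 7744. Total = 31713.
x-moment: 2704·701 + 4624·411 + 16641·639 + 7744·487 = 18200895; centroid 18200895/31713 ≈ 573.93.
y-moment: 2704·213 + 4624·628 + 16641·435 + 7744·597 = 15341827; centroid 15341827/31713 ≈ 483.77.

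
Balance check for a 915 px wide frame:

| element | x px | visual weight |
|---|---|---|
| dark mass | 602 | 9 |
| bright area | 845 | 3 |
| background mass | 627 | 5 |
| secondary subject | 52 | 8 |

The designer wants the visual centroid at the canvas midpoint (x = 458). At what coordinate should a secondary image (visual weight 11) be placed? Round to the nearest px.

x ≈ 453

With the secondary image, Σw becomes 9 + 3 + 5 + 8 + 11 = 36.
x: need Σw·x = 36·458 = 16488. Existing = 9·602 + 3·845 + 5·627 + 8·52 = 11504. Remainder 4984 / 11 ≈ 453.09.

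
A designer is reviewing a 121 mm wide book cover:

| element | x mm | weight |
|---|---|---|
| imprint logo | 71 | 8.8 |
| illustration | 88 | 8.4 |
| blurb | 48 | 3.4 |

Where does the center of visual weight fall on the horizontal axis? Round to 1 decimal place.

x ≈ 74.1

Σw = 8.8 + 8.4 + 3.4 = 20.6.
x: (8.8·71 + 8.4·88 + 3.4·48) / 20.6 = 1527.2 / 20.6 ≈ 74.14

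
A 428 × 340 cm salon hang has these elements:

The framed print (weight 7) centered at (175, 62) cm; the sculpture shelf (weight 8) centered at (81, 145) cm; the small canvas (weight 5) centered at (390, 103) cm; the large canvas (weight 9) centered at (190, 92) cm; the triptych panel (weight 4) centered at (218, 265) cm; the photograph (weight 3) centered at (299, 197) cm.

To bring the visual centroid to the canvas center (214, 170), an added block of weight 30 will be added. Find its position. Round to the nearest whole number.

New total weight: (7 + 8 + 5 + 9 + 4 + 3) + 30 = 66.
x: need Σw·x = 66·214 = 14124. Existing = 7·175 + 8·81 + 5·390 + 9·190 + 4·218 + 3·299 = 7302. Remainder 6822 / 30 ≈ 227.40.
y: need Σw·y = 66·170 = 11220. Existing = 7·62 + 8·145 + 5·103 + 9·92 + 4·265 + 3·197 = 4588. Remainder 6632 / 30 ≈ 221.07.

(227, 221)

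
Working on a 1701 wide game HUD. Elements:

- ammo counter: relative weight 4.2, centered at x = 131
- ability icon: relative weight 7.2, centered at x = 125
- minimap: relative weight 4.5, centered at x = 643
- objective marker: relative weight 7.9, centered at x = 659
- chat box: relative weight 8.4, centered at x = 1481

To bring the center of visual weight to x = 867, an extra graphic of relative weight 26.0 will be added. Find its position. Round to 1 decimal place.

x ≈ 1095.0

After adding the extra graphic, total weight = 4.2 + 7.2 + 4.5 + 7.9 + 8.4 + 26.0 = 58.2.
x: need Σw·x = 58.2·867 = 50459.4. Existing = 4.2·131 + 7.2·125 + 4.5·643 + 7.9·659 + 8.4·1481 = 21990.2. Remainder 28469.2 / 26.0 ≈ 1094.97.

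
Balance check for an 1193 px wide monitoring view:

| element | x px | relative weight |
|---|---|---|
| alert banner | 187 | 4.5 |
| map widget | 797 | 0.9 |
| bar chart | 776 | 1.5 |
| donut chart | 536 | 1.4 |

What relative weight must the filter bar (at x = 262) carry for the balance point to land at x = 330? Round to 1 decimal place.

w ≈ 10.8

Fixed elements: Σw = 4.5 + 0.9 + 1.5 + 1.4 = 8.3, Σw·x = 4.5·187 + 0.9·797 + 1.5·776 + 1.4·536 = 3473.2.
For the centroid to hit 330: (3473.2 + w·262) / (8.3 + w) = 330.
So w = (330·8.3 − 3473.2)/(262 − 330) = -734.2/-68 ≈ 10.80.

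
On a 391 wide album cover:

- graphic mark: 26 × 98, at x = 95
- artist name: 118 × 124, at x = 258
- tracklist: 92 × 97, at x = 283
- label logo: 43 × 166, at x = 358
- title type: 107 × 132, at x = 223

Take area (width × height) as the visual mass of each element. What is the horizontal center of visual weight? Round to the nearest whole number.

x ≈ 259

Areas: graphic mark 26·98 = 2548, artist name 118·124 = 14632, tracklist 92·97 = 8924, label logo 43·166 = 7138, title type 107·132 = 14124. Total weight = 47366.
x-moment: 2548·95 + 14632·258 + 8924·283 + 7138·358 + 14124·223 = 12247664; centroid 12247664/47366 ≈ 258.58.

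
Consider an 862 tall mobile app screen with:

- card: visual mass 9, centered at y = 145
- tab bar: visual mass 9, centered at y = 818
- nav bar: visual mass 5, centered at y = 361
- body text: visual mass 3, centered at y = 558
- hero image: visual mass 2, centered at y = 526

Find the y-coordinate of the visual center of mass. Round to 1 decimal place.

y ≈ 471.4

Σw = 9 + 9 + 5 + 3 + 2 = 28.
y-moment: 9·145 + 9·818 + 5·361 + 3·558 + 2·526 = 13198; centroid 13198/28 ≈ 471.36.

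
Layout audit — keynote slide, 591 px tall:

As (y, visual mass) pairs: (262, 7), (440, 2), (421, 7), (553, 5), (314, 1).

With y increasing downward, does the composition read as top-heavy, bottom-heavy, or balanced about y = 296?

Total weight = 7 + 2 + 7 + 5 + 1 = 22.
y-moment: 7·262 + 2·440 + 7·421 + 5·553 + 1·314 = 8740; centroid 8740/22 ≈ 397.27.
397.3 vs midline 296 → bottom-heavy.

bottom-heavy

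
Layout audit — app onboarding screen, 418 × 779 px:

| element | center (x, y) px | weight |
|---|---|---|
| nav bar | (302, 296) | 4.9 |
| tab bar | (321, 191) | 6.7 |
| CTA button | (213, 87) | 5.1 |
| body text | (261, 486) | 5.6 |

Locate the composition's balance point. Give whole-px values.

(277, 264)

Total weight = 4.9 + 6.7 + 5.1 + 5.6 = 22.3.
x: (4.9·302 + 6.7·321 + 5.1·213 + 5.6·261) / 22.3 = 6178.4 / 22.3 ≈ 277.06
y: (4.9·296 + 6.7·191 + 5.1·87 + 5.6·486) / 22.3 = 5895.4 / 22.3 ≈ 264.37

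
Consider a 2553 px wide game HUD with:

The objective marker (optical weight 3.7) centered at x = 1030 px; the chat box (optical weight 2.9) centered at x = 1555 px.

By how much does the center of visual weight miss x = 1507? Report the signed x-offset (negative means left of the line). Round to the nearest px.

Total weight = 3.7 + 2.9 = 6.6.
Σw·x = 3.7·1030 + 2.9·1555 = 8320.5, so x̄ = 8320.5/6.6 ≈ 1260.68.
Against x = 1507, that's 1260.68 − 1507 = -246.32.

≈ -246 px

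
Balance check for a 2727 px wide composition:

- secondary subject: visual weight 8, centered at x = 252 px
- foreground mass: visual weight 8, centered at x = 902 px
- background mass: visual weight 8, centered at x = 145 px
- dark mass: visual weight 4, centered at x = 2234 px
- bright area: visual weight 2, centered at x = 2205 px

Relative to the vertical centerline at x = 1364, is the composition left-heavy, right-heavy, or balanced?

left-heavy

Weights sum to 8 + 8 + 8 + 4 + 2 = 30.
x-moment: 8·252 + 8·902 + 8·145 + 4·2234 + 2·2205 = 23738; centroid 23738/30 ≈ 791.27.
Since 791.3 is left of 1364, the composition reads left-heavy.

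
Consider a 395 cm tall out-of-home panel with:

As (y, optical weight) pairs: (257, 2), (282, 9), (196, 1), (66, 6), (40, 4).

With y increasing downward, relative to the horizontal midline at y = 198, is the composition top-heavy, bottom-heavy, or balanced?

top-heavy

Weights sum to 2 + 9 + 1 + 6 + 4 = 22.
y-moment: 2·257 + 9·282 + 1·196 + 6·66 + 4·40 = 3804; centroid 3804/22 ≈ 172.91.
Since 172.9 is above (smaller y than) 198, the composition reads top-heavy.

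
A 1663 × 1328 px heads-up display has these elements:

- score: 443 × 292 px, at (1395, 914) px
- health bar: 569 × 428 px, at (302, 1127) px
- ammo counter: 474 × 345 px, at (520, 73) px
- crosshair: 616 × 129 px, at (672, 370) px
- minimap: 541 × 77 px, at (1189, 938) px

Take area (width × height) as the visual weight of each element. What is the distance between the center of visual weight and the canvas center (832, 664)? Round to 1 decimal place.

Taking area as weight: score 443·292 = 129356, health bar 569·428 = 243532, ammo counter 474·345 = 163530, crosshair 616·129 = 79464, minimap 541·77 = 41657. Sum 657539.
x-moment: 129356·1395 + 243532·302 + 163530·520 + 79464·672 + 41657·1189 = 441963865; centroid 441963865/657539 ≈ 672.15.
y-moment: 129356·914 + 243532·1127 + 163530·73 + 79464·370 + 41657·938 = 473105584; centroid 473105584/657539 ≈ 719.51.
Relative to (832, 664): Δ = (-159.85, 55.51); |Δ| = √(-159.85² + 55.51²) ≈ 169.22.

≈ 169.2 px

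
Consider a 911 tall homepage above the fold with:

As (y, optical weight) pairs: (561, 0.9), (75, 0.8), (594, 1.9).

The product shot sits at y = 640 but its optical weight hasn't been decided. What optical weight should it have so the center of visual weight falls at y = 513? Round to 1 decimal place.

w ≈ 1.2

Existing Σw = 3.6 (0.9 + 0.8 + 1.9); existing moment 0.9·561 + 0.8·75 + 1.9·594 = 1693.5.
Set Σw·y/Σw = 513: (1693.5 + 640w) = 513·(3.6 + w).
Solving: w = (513·3.6 − 1693.5) / (640 − 513) = 153.3 / 127 ≈ 1.21.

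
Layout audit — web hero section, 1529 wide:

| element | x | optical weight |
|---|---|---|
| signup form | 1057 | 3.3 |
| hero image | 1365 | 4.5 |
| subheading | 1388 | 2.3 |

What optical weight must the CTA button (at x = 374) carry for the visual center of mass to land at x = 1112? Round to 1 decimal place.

w ≈ 2.2

Existing Σw = 10.1 (3.3 + 4.5 + 2.3); existing moment 3.3·1057 + 4.5·1365 + 2.3·1388 = 12823.0.
Balance at x = 1112 requires (12823.0 + w·374) / (10.1 + w) = 1112.
Solving: w = (1112·10.1 − 12823.0) / (374 − 1112) = -1591.8 / -738 ≈ 2.16.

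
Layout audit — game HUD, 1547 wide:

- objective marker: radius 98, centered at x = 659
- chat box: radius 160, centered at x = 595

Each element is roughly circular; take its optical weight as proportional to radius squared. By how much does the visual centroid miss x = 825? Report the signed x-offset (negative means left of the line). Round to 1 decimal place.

Weights ∝ r²: objective marker 98² = 9604, chat box 160² = 25600; Σw = 35204.
x: (9604·659 + 25600·595) / 35204 = 21561036 / 35204 ≈ 612.46
Against x = 825, that's 612.46 − 825 = -212.54.

≈ -212.5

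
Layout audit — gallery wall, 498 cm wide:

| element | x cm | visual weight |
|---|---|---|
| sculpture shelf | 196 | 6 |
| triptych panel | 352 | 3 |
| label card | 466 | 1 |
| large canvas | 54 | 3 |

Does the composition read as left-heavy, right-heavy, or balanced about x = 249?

left-heavy

Σw = 6 + 3 + 1 + 3 = 13.
x: (6·196 + 3·352 + 1·466 + 3·54) / 13 = 2860 / 13 ≈ 220.00
220.0 lies left of the midline 249, so the layout is left-heavy.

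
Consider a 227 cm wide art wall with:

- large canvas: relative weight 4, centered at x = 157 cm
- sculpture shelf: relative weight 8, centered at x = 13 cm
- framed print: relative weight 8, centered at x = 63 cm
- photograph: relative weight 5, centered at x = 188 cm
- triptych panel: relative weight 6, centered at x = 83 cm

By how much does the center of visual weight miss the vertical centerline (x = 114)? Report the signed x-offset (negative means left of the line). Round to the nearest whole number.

≈ -28 cm

Weights sum to 4 + 8 + 8 + 5 + 6 = 31.
Σw·x = 4·157 + 8·13 + 8·63 + 5·188 + 6·83 = 2674, so x̄ = 2674/31 ≈ 86.26.
Offset from x = 114: 86.26 − 114 ≈ -27.74.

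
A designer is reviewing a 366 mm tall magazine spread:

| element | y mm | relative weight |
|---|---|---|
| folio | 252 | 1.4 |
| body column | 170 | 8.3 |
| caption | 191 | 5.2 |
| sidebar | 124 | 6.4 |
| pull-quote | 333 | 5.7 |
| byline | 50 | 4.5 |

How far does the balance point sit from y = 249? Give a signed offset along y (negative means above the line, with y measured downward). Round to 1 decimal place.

≈ -68.9 mm

Weights sum to 1.4 + 8.3 + 5.2 + 6.4 + 5.7 + 4.5 = 31.5.
Σw·y = 1.4·252 + 8.3·170 + 5.2·191 + 6.4·124 + 5.7·333 + 4.5·50 = 5673.7, so ȳ = 5673.7/31.5 ≈ 180.12.
Offset from y = 249: 180.12 − 249 ≈ -68.88.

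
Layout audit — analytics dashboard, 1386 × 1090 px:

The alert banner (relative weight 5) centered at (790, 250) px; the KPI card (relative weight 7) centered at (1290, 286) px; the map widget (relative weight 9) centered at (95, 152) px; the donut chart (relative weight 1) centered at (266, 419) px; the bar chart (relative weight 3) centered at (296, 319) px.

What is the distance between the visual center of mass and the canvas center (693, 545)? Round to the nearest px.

≈ 319 px

Total weight = 5 + 7 + 9 + 1 + 3 = 25.
x-moment: 5·790 + 7·1290 + 9·95 + 1·266 + 3·296 = 14989; centroid 14989/25 ≈ 599.56.
y-moment: 5·250 + 7·286 + 9·152 + 1·419 + 3·319 = 5996; centroid 5996/25 ≈ 239.84.
From (693, 545): dx = -93.44, dy = -305.16, so the distance is √(dx²+dy²) ≈ 319.15.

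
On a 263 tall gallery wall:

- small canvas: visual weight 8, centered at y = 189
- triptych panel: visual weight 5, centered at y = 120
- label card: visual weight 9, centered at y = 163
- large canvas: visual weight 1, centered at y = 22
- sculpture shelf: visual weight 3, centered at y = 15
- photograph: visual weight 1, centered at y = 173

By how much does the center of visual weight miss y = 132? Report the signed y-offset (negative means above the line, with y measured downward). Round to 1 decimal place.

≈ 9.4

Σw = 8 + 5 + 9 + 1 + 3 + 1 = 27.
y: (8·189 + 5·120 + 9·163 + 1·22 + 3·15 + 1·173) / 27 = 3819 / 27 ≈ 141.44
Difference: 141.44 − 132 ≈ 9.44.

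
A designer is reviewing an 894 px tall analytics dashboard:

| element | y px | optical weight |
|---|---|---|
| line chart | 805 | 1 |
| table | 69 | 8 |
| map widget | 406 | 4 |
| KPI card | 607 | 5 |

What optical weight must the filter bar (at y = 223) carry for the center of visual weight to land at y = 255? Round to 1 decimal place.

Fixed elements: Σw = 1 + 8 + 4 + 5 = 18, Σw·y = 1·805 + 8·69 + 4·406 + 5·607 = 6016.
Set Σw·y/Σw = 255: (6016 + 223w) = 255·(18 + w).
Solving: w = (255·18 − 6016) / (223 − 255) = -1426 / -32 ≈ 44.56.

w ≈ 44.6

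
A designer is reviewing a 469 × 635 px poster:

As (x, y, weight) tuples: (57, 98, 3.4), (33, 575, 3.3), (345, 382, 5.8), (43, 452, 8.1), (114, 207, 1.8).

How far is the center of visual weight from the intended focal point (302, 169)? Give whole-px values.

Total weight = 3.4 + 3.3 + 5.8 + 8.1 + 1.8 = 22.4.
x: (3.4·57 + 3.3·33 + 5.8·345 + 8.1·43 + 1.8·114) / 22.4 = 2857.2 / 22.4 ≈ 127.55
y: (3.4·98 + 3.3·575 + 5.8·382 + 8.1·452 + 1.8·207) / 22.4 = 8480.1 / 22.4 ≈ 378.58
Offset from (302, 169): Δx ≈ -174.45, Δy ≈ 209.58; distance = √(Δx² + Δy²) ≈ 272.68.

≈ 273 px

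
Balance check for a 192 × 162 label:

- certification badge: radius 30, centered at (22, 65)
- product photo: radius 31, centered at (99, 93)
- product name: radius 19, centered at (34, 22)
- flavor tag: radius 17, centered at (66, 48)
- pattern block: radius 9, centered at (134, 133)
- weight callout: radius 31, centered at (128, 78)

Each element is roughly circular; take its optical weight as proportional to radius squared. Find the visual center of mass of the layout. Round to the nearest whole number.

Weights ∝ r²: certification badge 30² = 900, product photo 31² = 961, product name 19² = 361, flavor tag 17² = 289, pattern block 9² = 81, weight callout 31² = 961; Σw = 3553.
x-moment: 900·22 + 961·99 + 361·34 + 289·66 + 81·134 + 961·128 = 280149; centroid 280149/3553 ≈ 78.85.
y-moment: 900·65 + 961·93 + 361·22 + 289·48 + 81·133 + 961·78 = 255418; centroid 255418/3553 ≈ 71.89.

(79, 72)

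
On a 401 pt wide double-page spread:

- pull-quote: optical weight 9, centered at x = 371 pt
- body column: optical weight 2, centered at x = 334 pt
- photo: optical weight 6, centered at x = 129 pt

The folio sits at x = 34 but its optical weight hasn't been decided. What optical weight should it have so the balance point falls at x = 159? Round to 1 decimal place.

Fixed elements: Σw = 9 + 2 + 6 = 17, Σw·x = 9·371 + 2·334 + 6·129 = 4781.
For the centroid to hit 159: (4781 + w·34) / (17 + w) = 159.
Rearranging, w·(34 − 159) = 159·17 − 4781 = -2078, so w ≈ -2078/-125 = 16.62.

w ≈ 16.6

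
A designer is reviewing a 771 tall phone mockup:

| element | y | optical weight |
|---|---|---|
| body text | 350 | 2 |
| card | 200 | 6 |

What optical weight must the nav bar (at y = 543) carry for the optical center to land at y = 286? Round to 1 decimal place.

w ≈ 1.5

Known weights sum to 2 + 6 = 8; their moment is 2·350 + 6·200 = 1900.
Balance at y = 286 requires (1900 + w·543) / (8 + w) = 286.
Rearranging, w·(543 − 286) = 286·8 − 1900 = 388, so w ≈ 388/257 = 1.51.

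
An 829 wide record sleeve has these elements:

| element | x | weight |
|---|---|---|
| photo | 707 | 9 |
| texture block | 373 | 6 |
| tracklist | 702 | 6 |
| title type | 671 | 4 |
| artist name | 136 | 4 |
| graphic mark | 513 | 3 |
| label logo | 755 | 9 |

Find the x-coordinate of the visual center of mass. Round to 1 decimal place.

Total weight = 9 + 6 + 6 + 4 + 4 + 3 + 9 = 41.
x: (9·707 + 6·373 + 6·702 + 4·671 + 4·136 + 3·513 + 9·755) / 41 = 24375 / 41 ≈ 594.51

x ≈ 594.5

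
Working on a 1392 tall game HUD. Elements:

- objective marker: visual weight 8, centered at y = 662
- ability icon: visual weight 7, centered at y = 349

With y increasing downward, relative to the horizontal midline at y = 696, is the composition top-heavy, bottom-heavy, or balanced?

Total weight = 8 + 7 = 15.
Σw·y = 8·662 + 7·349 = 7739, so ȳ = 7739/15 ≈ 515.93.
515.9 lies above (smaller y than) the midline 696, so the layout is top-heavy.

top-heavy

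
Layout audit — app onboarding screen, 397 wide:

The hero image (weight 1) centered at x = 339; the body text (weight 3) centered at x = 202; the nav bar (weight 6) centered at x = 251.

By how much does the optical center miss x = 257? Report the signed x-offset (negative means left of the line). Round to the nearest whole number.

≈ -12

Σw = 1 + 3 + 6 = 10.
x: (1·339 + 3·202 + 6·251) / 10 = 2451 / 10 ≈ 245.10
Difference: 245.10 − 257 ≈ -11.90.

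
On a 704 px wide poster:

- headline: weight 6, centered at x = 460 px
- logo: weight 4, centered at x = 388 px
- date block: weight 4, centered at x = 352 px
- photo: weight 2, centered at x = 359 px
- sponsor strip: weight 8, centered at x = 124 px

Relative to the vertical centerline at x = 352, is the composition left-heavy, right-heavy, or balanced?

left-heavy

Weights sum to 6 + 4 + 4 + 2 + 8 = 24.
x: (6·460 + 4·388 + 4·352 + 2·359 + 8·124) / 24 = 7430 / 24 ≈ 309.58
309.6 vs midline 352 → left-heavy.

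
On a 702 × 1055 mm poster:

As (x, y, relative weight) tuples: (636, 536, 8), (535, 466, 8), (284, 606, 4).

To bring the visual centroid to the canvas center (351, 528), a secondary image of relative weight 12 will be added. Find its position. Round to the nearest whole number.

After adding the secondary image, total weight = 8 + 8 + 4 + 12 = 32.
Along x: (10504 + 12·x) / 32 = 351 (existing moment 8·636 + 8·535 + 4·284 = 10504) ⇒ x = (11232 − 10504) / 12 ≈ 60.67.
Along y: (10440 + 12·y) / 32 = 528 (existing moment 8·536 + 8·466 + 4·606 = 10440) ⇒ y = (16896 − 10440) / 12 ≈ 538.00.

(61, 538)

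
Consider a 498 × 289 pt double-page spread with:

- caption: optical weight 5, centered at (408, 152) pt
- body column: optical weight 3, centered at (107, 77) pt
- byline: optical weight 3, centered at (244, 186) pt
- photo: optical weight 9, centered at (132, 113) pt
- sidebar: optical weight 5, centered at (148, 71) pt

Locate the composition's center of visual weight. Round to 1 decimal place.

(200.8, 116.8)

Total weight = 5 + 3 + 3 + 9 + 5 = 25.
Σw·x = 5·408 + 3·107 + 3·244 + 9·132 + 5·148 = 5021, so x̄ = 5021/25 ≈ 200.84.
Σw·y = 5·152 + 3·77 + 3·186 + 9·113 + 5·71 = 2921, so ȳ = 2921/25 ≈ 116.84.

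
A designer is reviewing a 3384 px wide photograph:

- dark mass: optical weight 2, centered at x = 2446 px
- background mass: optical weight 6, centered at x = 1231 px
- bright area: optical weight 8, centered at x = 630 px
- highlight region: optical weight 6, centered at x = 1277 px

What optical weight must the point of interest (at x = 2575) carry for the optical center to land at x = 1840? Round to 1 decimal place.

Known weights sum to 2 + 6 + 8 + 6 = 22; their moment is 2·2446 + 6·1231 + 8·630 + 6·1277 = 24980.
For the centroid to hit 1840: (24980 + w·2575) / (22 + w) = 1840.
Rearranging, w·(2575 − 1840) = 1840·22 − 24980 = 15500, so w ≈ 15500/735 = 21.09.

w ≈ 21.1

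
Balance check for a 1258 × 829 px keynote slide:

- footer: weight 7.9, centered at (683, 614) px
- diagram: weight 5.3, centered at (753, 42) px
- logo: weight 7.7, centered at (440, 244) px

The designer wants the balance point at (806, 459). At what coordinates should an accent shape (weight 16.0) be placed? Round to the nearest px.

With the accent shape, Σw becomes 7.9 + 5.3 + 7.7 + 16.0 = 36.9.
Along x: (12774.6 + 16.0·x) / 36.9 = 806 (existing moment 7.9·683 + 5.3·753 + 7.7·440 = 12774.6) ⇒ x = (29741.4 − 12774.6) / 16.0 ≈ 1060.42.
Along y: (6952.0 + 16.0·y) / 36.9 = 459 (existing moment 7.9·614 + 5.3·42 + 7.7·244 = 6952.0) ⇒ y = (16937.1 − 6952.0) / 16.0 ≈ 624.07.

(1060, 624)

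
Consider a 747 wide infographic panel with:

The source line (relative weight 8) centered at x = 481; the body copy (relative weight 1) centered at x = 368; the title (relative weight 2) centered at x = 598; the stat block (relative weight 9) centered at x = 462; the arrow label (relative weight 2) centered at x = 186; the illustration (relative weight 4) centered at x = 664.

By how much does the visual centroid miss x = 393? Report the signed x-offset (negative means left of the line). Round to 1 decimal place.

Σw = 8 + 1 + 2 + 9 + 2 + 4 = 26.
x-moment: 8·481 + 1·368 + 2·598 + 9·462 + 2·186 + 4·664 = 12598; centroid 12598/26 ≈ 484.54.
Difference: 484.54 − 393 ≈ 91.54.

≈ 91.5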